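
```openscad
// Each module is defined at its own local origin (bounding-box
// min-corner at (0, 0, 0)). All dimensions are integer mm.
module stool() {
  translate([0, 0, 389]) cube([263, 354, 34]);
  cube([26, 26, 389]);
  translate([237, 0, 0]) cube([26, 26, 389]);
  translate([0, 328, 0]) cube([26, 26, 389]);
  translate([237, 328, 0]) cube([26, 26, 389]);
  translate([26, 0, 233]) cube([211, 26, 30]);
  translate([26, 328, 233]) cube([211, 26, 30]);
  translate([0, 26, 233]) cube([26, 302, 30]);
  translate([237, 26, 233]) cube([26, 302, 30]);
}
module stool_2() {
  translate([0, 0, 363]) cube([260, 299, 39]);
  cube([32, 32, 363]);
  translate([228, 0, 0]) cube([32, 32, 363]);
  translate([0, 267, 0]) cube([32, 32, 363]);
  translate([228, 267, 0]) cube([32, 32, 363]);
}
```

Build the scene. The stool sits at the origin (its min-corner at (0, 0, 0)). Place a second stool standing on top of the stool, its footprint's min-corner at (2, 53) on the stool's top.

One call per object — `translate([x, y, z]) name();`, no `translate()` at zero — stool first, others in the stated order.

stool();
translate([2, 53, 423]) stool_2();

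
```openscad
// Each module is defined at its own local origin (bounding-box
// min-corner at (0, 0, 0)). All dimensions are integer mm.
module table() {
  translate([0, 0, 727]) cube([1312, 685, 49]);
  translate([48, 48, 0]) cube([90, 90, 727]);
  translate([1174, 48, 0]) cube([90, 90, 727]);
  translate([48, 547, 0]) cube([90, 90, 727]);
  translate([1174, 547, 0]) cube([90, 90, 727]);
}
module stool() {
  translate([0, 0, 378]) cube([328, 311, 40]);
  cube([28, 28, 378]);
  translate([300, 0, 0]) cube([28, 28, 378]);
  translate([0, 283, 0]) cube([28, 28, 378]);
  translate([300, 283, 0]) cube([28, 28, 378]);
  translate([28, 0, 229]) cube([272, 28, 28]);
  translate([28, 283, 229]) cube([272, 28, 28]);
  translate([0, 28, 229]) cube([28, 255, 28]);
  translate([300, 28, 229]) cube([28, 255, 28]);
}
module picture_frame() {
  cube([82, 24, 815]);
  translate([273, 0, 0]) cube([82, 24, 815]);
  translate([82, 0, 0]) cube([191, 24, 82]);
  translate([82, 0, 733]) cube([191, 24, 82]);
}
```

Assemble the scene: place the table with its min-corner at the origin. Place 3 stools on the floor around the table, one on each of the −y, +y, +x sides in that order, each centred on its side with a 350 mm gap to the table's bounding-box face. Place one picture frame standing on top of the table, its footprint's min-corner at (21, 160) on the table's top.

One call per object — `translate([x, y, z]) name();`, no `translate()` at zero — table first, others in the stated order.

table();
translate([492, -661, 0]) stool();
translate([492, 1035, 0]) stool();
translate([1662, 187, 0]) stool();
translate([21, 160, 776]) picture_frame();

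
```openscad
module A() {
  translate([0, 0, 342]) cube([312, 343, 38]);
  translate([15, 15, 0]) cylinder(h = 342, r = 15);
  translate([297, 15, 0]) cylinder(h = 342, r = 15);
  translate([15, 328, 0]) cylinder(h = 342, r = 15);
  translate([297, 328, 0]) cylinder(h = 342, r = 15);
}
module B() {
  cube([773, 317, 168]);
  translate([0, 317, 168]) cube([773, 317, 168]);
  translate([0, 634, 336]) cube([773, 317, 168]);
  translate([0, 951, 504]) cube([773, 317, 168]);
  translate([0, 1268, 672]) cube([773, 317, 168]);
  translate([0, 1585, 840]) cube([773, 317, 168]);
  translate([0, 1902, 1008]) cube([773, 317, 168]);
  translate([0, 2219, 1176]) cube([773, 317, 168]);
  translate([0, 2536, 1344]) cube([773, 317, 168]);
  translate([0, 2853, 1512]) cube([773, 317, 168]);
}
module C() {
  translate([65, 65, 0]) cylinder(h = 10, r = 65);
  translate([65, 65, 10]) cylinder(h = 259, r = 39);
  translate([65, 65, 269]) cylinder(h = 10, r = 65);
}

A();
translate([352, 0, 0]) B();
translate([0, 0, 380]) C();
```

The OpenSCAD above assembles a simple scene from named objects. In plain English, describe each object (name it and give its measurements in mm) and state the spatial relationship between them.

A is a simple wooden stool: a rectangular seat 312 mm (x) by 343 mm (y), 38 mm thick, top face at z = 380 mm, on four round legs, each 30 mm in diameter. The legs rest on z = 0, each leg's axis is inset half a diameter from the nearest pair of seat edges (so the leg's bounding box is flush with the corner).

B is a straight staircase of 10 solid steps. Each step is 773 mm wide (x), 317 mm deep (y, the going) and 168 mm tall (the rise). The first step rests on the floor; each subsequent step sits one going further in +y and one rise higher in +z, directly behind and above the previous step with no overlap.

C is a spool: two coaxial disc flanges of radius 65 mm and thickness 10 mm, joined by a core cylinder of radius 39 mm and height 259 mm. The lower flange rests on z = 0 and the three cylinders share a vertical axis.

The staircase is on the floor beside the stool on its +x side. The spool is on top of the stool.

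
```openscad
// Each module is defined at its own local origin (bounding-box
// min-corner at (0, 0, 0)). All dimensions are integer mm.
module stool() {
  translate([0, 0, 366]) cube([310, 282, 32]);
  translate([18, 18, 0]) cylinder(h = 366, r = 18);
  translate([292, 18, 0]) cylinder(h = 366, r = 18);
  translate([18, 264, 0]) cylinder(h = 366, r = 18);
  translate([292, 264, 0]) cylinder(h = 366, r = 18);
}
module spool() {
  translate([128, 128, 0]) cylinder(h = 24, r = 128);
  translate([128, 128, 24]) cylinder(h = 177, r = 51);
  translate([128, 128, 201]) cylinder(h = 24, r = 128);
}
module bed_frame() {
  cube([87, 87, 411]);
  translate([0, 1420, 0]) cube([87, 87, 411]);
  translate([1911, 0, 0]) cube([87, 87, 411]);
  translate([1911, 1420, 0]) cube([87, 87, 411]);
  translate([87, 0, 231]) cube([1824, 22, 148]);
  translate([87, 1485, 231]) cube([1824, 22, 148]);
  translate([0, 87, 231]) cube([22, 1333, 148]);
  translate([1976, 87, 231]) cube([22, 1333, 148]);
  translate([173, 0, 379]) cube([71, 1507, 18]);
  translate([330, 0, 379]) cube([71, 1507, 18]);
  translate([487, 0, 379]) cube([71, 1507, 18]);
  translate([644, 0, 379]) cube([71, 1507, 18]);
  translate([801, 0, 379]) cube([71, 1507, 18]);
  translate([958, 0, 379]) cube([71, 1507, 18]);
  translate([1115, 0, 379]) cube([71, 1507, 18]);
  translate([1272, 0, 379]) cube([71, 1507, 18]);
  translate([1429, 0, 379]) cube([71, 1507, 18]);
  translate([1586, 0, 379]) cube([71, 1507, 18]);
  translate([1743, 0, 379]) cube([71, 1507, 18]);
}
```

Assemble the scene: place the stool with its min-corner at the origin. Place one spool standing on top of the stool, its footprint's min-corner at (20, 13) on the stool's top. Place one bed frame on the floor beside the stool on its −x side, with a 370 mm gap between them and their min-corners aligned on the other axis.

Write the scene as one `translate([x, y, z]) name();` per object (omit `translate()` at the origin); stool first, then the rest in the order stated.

stool();
translate([20, 13, 398]) spool();
translate([-2368, 0, 0]) bed_frame();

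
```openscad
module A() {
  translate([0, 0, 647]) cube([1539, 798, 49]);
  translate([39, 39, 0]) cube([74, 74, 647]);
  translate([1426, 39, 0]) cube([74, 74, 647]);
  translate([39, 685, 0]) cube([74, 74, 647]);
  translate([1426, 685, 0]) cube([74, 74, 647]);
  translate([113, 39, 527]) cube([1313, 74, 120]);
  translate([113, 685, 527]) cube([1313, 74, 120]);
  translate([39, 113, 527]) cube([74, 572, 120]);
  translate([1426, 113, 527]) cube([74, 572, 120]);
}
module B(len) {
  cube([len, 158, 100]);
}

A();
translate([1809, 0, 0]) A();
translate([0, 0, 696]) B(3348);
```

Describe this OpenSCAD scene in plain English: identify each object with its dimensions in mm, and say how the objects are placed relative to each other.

A is a table with a 1539×798 mm rectangular top, 49 mm thick, top surface at z = 696 mm, supported by four 74×74 mm square legs, each inset 39 mm from the nearest pair of top edges, running from the floor. Four apron rails, 74 mm thick and 120 mm tall, run between adjacent legs with their top edges flush with the underside of the top and their outer faces flush with the legs' outer faces.

B is a rectangular beam 3348 mm long (x), 158 mm deep (y), 100 mm thick (z).

The beam spans the tops of two tables placed 270 mm apart, resting at z = 696 mm.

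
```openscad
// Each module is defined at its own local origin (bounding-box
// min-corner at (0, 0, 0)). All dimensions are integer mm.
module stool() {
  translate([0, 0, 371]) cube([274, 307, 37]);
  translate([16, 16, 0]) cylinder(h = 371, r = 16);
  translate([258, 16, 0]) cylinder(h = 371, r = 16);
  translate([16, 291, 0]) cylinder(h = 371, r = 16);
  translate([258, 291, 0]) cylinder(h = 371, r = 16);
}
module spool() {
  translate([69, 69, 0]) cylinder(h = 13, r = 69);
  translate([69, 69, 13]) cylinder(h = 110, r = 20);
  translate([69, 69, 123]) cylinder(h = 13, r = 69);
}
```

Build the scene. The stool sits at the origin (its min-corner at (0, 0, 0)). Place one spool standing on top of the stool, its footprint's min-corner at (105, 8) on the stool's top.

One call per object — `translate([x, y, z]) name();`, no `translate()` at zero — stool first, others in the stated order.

stool();
translate([105, 8, 408]) spool();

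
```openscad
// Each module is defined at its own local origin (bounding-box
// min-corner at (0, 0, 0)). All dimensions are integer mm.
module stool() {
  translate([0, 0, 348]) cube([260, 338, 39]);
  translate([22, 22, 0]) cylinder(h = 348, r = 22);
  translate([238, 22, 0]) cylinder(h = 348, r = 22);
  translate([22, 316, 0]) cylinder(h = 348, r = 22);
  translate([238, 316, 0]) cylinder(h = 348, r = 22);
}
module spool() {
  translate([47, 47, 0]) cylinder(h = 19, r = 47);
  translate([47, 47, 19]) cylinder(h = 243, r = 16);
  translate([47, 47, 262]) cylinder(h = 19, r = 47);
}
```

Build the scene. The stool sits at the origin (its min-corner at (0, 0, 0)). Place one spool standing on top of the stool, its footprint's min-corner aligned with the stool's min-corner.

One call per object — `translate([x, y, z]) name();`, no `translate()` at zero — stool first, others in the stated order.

stool();
translate([0, 0, 387]) spool();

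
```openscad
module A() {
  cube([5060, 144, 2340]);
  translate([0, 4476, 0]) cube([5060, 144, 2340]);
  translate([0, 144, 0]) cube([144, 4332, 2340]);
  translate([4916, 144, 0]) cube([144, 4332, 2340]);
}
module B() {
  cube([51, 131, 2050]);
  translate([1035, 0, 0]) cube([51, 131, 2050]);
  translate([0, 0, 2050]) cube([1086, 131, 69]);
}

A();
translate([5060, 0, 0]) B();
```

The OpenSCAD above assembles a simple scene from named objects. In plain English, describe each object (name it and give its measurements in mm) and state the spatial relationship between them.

A is a box-shaped house frame (walls only): outside footprint 5060×4620 mm, wall height 2340 mm, wall thickness 144 mm. The two y-facing walls run the full x-width; the two x-facing walls fit between the inner faces of the y-facing walls.

B is a door frame. The clear opening is 984 mm wide and 2050 mm high. Two 51 mm wide jambs, 131 mm deep, stand either side of the opening from the floor to the top of the opening. A 69 mm thick head sits across the top of both jambs, spanning the full outside width of the frame.

The door frame is against the house frame's +x side, with their −y faces flush.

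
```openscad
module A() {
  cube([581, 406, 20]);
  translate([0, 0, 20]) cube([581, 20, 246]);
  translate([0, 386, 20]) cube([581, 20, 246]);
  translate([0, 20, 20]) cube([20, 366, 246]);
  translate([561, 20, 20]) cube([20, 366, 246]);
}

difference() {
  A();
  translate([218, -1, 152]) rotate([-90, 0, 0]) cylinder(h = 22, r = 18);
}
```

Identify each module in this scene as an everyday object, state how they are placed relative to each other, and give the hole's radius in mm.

A is an open box. The open box has a circular hole through its front wall. The hole's radius is 18 mm.

The subtracted cylinder has r = 18 mm.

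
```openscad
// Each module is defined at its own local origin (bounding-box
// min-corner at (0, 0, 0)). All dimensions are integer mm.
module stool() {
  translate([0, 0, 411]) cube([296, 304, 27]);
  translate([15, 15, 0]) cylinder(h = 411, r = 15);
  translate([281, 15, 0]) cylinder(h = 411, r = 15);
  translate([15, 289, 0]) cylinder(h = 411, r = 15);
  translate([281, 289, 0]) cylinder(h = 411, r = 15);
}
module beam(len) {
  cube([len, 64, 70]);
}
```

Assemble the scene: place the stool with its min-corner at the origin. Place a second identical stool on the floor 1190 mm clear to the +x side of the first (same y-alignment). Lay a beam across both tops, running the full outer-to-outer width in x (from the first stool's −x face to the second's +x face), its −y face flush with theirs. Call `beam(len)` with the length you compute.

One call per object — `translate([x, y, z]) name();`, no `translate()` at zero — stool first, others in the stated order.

stool();
translate([1486, 0, 0]) stool();
translate([0, 0, 438]) beam(1782);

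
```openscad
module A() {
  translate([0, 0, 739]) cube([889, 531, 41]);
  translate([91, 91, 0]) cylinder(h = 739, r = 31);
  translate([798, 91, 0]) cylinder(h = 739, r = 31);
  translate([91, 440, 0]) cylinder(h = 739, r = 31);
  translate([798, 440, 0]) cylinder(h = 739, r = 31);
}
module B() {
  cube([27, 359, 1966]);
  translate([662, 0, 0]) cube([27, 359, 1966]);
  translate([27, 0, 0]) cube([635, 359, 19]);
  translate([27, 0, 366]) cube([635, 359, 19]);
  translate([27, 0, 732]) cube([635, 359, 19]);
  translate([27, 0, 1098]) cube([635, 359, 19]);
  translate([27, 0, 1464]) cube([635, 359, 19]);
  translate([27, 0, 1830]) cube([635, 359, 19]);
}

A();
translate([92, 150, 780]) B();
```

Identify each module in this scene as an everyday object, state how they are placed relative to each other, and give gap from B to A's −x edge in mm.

A is a table. B is a bookshelf. The bookshelf is on top of the table. The gap from the bookshelf to the table's −x edge is 92 mm.

The bookshelf's min-x is at 92; the table's min-x is 0; gap = 92 mm.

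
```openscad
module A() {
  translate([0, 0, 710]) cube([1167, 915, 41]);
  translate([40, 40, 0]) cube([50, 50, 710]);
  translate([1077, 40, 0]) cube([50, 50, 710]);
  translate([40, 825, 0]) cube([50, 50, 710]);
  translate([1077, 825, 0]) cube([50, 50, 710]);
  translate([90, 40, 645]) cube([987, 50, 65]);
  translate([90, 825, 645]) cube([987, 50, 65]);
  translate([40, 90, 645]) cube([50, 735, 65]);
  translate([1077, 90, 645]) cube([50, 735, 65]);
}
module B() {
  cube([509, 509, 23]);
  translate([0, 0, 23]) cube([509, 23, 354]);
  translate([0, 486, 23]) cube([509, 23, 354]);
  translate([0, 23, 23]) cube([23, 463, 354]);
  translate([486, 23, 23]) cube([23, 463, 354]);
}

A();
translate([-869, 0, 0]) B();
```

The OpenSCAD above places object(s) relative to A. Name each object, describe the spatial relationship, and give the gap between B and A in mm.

A is a table. B is an open box. The open box is on the floor beside the table on its −x side. The gap between the open box and the table is 360 mm.

The open box's nearest face is 360 mm from the table's −x face.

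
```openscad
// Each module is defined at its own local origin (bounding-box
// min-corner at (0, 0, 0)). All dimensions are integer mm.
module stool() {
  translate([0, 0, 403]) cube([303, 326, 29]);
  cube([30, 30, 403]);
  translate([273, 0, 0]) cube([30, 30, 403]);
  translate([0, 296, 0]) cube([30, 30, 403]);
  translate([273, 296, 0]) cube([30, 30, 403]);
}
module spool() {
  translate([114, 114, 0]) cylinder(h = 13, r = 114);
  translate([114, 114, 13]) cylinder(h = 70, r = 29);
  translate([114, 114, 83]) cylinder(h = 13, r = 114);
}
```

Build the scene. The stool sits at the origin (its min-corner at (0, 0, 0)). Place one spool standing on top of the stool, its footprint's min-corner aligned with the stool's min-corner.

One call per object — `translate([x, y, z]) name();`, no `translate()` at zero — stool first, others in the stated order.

stool();
translate([0, 0, 432]) spool();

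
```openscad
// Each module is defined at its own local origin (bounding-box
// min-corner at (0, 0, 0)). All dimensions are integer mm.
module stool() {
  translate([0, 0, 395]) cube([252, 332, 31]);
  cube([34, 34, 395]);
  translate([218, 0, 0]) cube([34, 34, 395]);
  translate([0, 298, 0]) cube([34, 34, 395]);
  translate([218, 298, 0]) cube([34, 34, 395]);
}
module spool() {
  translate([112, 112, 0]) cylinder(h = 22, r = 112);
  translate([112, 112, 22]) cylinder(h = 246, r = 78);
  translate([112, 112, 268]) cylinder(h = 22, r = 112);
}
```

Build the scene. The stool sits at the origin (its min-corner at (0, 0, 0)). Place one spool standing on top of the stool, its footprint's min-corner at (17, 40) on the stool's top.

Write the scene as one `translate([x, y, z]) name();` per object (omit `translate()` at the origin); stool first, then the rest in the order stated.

stool();
translate([17, 40, 426]) spool();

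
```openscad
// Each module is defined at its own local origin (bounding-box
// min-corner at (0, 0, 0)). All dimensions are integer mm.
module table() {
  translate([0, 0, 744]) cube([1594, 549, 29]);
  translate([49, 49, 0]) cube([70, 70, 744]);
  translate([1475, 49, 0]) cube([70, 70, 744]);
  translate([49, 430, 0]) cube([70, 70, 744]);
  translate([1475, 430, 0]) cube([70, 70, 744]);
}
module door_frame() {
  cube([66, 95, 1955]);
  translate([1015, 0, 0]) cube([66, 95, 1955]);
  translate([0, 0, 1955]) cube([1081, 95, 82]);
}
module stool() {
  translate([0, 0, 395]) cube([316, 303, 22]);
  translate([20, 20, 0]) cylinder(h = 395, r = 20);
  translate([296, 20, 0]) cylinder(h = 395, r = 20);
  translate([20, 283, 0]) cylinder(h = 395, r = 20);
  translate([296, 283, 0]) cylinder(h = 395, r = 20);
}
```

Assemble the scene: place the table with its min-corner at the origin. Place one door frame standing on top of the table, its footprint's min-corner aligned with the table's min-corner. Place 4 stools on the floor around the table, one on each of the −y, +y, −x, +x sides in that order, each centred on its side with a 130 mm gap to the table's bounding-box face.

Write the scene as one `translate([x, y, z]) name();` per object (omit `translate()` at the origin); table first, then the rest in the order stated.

table();
translate([0, 0, 773]) door_frame();
translate([639, -433, 0]) stool();
translate([639, 679, 0]) stool();
translate([-446, 123, 0]) stool();
translate([1724, 123, 0]) stool();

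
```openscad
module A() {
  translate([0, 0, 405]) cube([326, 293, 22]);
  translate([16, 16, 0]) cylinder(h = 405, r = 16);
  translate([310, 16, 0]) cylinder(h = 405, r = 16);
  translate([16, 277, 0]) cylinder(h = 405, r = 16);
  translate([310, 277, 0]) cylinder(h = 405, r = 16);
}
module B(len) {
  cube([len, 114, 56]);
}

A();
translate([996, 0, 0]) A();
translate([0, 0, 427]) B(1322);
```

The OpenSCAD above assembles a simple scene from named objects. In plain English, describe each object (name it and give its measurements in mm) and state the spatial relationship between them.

A is a simple wooden stool: a rectangular seat 326 mm (x) by 293 mm (y), 22 mm thick, top face at z = 427 mm, on four round legs, each 32 mm in diameter. The legs rest on z = 0, each leg's axis is inset half a diameter from the nearest pair of seat edges (so the leg's bounding box is flush with the corner).

B is a rectangular beam 1322 mm long (x), 114 mm deep (y), 56 mm thick (z).

The beam spans the tops of two stools placed 670 mm apart, resting at z = 427 mm.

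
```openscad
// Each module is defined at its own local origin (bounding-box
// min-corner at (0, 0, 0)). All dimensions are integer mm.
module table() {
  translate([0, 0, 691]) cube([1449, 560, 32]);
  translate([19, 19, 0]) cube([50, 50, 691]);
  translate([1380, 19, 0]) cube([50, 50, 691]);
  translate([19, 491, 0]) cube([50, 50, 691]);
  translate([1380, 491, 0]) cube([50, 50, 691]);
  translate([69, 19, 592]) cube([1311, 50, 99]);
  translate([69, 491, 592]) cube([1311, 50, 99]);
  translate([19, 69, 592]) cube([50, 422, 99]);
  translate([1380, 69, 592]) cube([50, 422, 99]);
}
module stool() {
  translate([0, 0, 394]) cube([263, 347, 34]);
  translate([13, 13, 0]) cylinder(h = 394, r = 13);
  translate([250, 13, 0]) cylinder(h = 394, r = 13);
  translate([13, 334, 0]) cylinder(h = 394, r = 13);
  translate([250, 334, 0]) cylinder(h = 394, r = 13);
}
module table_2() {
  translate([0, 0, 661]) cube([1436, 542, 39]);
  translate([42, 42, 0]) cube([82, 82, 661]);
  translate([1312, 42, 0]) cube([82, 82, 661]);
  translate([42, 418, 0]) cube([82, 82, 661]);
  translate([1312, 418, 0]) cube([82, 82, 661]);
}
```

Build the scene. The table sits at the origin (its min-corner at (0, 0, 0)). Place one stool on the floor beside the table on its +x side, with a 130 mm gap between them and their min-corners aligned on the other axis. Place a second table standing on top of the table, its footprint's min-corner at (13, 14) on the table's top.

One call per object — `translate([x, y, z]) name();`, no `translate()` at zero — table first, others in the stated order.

table();
translate([1579, 0, 0]) stool();
translate([13, 14, 723]) table_2();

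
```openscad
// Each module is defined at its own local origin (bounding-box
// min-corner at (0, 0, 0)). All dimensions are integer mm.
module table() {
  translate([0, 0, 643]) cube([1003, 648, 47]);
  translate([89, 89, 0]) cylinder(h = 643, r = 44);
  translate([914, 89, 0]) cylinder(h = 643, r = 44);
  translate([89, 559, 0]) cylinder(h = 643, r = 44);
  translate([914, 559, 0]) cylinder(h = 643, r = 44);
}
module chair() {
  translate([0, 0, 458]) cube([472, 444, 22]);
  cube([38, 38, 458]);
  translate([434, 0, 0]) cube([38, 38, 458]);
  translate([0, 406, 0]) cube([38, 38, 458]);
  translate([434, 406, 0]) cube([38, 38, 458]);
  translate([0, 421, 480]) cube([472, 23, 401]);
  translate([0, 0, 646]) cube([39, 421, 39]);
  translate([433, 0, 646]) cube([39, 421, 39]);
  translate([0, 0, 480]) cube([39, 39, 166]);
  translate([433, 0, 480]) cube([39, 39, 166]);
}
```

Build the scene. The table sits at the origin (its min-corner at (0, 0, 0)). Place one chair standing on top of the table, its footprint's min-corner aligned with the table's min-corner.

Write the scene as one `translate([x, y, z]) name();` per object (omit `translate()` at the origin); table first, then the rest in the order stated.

table();
translate([0, 0, 690]) chair();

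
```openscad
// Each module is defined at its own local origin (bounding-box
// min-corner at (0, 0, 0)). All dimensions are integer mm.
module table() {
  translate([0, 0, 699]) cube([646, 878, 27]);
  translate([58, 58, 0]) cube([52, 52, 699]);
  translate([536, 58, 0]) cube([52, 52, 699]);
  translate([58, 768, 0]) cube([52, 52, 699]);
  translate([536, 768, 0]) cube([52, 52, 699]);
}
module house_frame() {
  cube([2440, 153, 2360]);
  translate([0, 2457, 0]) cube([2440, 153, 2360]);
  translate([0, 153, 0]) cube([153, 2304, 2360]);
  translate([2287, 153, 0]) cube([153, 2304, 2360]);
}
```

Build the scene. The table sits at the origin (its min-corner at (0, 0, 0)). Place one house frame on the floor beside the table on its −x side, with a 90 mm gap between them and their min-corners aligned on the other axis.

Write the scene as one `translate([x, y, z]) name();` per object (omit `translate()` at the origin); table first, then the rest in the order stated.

table();
translate([-2530, 0, 0]) house_frame();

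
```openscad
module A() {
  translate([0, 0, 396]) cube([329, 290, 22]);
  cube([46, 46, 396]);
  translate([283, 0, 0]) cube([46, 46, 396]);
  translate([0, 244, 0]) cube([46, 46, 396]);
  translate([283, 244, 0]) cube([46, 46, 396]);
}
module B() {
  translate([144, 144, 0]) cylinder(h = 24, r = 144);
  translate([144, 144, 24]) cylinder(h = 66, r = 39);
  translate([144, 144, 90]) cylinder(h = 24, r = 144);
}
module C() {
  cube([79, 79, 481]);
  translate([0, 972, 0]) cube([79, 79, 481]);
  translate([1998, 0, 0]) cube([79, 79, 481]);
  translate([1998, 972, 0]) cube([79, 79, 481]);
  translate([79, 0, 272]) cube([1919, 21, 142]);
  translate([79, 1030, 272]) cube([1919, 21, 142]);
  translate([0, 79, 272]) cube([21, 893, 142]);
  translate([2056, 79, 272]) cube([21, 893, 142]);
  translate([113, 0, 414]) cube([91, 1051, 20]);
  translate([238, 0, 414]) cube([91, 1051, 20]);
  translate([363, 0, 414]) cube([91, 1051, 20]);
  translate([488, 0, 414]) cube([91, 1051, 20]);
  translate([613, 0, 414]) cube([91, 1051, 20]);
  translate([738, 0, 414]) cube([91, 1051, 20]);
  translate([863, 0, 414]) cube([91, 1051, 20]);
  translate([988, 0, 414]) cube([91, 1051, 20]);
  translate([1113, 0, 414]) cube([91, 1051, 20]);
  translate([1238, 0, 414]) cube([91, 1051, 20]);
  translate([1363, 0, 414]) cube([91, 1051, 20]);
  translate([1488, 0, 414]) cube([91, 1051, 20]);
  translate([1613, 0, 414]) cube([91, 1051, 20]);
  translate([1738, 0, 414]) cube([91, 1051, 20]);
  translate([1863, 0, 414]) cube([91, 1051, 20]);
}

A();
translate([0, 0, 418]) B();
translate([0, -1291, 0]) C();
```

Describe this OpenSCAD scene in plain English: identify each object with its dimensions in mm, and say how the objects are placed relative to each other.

A is a four-legged stool. The seat is 329×290 mm, 22 mm thick, top at z = 418 mm. It stands on four square legs, each 46×46 mm in cross-section, from z = 0 to the seat underside, each flush with a corner of the seat.

B is a spool: two coaxial disc flanges of radius 144 mm and thickness 24 mm, joined by a core cylinder of radius 39 mm and height 66 mm. The lower flange rests on z = 0 and the three cylinders share a vertical axis.

C is a bed frame 2077 mm long (x) by 1051 mm wide (y). Four 79×79 mm corner posts, 481 mm tall, at the corners of the footprint. Four rails of 21 mm thickness and 142 mm height run between adjacent posts with their undersides at z = 272 mm, their outer faces flush with the outside of the frame (the two x-running rails run between the posts' inner faces; the two y-running rails run between the posts' inner faces). 15 slats, each 91 mm wide (x) and 20 mm thick, lie across the top of the two x-running rails, running the full 1051 mm width of the frame in y; the slats are evenly spaced along x between the inner faces of the end posts with equal gaps (rounded down to the nearest mm) at the −x end and between each pair — any rounding remainder accumulates at the +x end.

The spool is on top of the stool. The bed frame is on the floor beside the stool on its −y side.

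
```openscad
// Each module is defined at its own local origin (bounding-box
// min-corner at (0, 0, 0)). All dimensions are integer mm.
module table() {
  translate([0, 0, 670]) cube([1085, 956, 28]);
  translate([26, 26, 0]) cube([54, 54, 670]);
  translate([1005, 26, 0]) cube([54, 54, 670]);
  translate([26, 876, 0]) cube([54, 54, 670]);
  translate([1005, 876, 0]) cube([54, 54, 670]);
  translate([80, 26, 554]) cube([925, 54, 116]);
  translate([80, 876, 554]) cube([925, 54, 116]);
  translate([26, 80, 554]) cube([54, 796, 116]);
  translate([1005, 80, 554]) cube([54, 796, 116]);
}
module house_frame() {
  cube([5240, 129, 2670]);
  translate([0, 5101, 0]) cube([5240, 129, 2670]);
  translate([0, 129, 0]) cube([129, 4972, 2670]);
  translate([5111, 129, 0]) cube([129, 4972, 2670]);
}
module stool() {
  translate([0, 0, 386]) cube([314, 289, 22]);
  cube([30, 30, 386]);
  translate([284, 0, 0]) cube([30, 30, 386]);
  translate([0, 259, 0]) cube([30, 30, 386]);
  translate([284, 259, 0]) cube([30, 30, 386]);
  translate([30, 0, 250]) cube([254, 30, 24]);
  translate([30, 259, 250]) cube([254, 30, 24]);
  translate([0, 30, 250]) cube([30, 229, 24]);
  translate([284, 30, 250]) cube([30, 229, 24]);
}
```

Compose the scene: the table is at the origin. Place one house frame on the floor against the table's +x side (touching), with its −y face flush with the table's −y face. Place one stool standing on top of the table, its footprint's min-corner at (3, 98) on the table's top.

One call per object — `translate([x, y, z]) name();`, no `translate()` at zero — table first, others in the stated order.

table();
translate([1085, 0, 0]) house_frame();
translate([3, 98, 698]) stool();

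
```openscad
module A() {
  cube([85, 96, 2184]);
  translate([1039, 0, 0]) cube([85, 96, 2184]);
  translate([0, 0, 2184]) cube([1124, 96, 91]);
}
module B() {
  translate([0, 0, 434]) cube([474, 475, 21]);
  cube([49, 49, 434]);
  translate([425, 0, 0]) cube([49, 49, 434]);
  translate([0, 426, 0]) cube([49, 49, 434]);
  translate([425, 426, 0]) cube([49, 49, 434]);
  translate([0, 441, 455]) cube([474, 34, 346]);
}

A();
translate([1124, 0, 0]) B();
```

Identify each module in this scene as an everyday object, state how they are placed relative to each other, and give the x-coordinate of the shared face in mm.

The door frame's +x face and the chair's −x face are both at x = 1124 mm.

A is a door frame. B is a chair. The chair is against the door frame's +x side, with their −y faces flush. The x-coordinate of the shared face is 1124 mm.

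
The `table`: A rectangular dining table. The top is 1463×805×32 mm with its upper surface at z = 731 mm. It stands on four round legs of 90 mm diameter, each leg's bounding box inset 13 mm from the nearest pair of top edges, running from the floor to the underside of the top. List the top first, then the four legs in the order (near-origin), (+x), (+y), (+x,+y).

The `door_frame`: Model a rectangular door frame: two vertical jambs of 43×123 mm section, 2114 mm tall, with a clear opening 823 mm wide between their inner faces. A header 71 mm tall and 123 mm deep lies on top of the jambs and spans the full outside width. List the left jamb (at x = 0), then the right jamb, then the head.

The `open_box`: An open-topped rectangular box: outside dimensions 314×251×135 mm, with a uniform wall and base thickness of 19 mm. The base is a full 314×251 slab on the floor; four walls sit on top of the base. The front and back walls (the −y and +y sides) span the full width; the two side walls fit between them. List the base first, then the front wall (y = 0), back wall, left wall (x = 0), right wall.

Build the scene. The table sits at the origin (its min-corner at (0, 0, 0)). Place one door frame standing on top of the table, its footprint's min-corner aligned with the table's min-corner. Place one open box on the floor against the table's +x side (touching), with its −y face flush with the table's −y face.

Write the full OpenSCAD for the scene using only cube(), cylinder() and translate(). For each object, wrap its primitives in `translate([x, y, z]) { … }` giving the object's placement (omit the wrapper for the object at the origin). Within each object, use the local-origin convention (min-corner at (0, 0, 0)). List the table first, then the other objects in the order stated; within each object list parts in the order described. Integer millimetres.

translate([0, 0, 699]) cube([1463, 805, 32]);
translate([58, 58, 0]) cylinder(h = 699, r = 45);
translate([1405, 58, 0]) cylinder(h = 699, r = 45);
translate([58, 747, 0]) cylinder(h = 699, r = 45);
translate([1405, 747, 0]) cylinder(h = 699, r = 45);
translate([0, 0, 731]) {
  cube([43, 123, 2114]);
  translate([866, 0, 0]) cube([43, 123, 2114]);
  translate([0, 0, 2114]) cube([909, 123, 71]);
}
translate([1463, 0, 0]) {
  cube([314, 251, 19]);
  translate([0, 0, 19]) cube([314, 19, 116]);
  translate([0, 232, 19]) cube([314, 19, 116]);
  translate([0, 19, 19]) cube([19, 213, 116]);
  translate([295, 19, 19]) cube([19, 213, 116]);
}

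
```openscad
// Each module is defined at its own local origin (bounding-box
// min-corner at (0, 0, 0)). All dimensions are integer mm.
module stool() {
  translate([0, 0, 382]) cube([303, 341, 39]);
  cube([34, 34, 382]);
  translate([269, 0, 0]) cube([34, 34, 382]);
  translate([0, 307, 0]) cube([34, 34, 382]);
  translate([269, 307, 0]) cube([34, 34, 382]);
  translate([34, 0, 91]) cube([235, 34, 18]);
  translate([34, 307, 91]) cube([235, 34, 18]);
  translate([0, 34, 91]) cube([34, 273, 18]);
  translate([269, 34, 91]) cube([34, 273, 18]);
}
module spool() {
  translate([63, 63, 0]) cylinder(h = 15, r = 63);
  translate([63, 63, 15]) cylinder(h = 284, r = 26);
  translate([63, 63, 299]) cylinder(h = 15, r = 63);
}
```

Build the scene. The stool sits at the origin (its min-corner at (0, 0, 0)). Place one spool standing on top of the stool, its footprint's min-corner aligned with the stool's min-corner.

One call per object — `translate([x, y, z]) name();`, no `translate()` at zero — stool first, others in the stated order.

stool();
translate([0, 0, 421]) spool();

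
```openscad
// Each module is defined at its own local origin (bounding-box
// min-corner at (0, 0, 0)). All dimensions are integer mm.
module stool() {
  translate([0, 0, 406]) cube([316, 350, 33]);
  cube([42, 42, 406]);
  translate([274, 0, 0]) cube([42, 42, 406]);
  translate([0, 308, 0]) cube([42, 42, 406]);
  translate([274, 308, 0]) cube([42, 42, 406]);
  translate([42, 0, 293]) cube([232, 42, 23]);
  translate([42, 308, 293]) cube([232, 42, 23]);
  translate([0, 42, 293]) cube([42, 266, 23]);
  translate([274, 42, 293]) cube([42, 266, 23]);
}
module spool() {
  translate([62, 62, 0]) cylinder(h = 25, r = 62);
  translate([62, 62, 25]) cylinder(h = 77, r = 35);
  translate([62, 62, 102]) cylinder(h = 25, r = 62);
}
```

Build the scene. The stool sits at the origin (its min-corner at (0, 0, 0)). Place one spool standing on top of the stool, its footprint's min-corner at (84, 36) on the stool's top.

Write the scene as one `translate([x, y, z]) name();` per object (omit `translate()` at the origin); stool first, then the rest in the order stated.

stool();
translate([84, 36, 439]) spool();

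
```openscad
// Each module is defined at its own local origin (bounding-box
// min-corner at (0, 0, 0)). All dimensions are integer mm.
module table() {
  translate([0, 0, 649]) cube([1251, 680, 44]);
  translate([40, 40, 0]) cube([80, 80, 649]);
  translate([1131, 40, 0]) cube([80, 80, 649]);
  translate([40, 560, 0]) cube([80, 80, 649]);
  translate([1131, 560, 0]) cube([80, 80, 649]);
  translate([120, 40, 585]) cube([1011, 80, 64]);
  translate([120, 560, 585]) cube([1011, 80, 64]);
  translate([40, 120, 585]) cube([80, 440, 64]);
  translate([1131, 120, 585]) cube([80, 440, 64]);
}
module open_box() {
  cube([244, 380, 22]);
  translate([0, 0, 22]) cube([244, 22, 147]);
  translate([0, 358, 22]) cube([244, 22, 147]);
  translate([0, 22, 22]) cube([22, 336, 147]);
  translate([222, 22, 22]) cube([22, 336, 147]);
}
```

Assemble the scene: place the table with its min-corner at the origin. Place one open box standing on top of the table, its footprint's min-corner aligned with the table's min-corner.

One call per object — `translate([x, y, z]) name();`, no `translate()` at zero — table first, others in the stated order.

table();
translate([0, 0, 693]) open_box();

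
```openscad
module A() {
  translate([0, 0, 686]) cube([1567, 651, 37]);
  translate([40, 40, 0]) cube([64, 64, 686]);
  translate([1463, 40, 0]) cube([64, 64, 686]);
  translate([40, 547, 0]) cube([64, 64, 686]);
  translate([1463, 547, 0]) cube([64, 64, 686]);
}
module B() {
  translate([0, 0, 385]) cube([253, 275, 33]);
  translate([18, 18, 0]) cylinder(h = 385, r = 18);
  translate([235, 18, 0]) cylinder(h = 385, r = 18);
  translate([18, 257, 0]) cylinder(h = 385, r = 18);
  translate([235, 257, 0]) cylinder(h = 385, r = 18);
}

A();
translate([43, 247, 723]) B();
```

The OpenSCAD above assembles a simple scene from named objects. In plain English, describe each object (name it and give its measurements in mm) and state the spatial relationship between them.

A is a table with a 1567×651 mm rectangular top, 37 mm thick, top surface at z = 723 mm, supported by four 64×64 mm square legs, each inset 40 mm from the nearest pair of top edges, running from the floor.

B is a four-legged stool. The seat is a 253×275×33 mm slab whose top surface is at z = 418 mm; four round legs, each 36 mm in diameter, run from the floor (z = 0) to the underside of the seat, each leg's axis is inset half a diameter from the nearest pair of seat edges (so the leg's bounding box is flush with the corner).

The stool is on top of the table.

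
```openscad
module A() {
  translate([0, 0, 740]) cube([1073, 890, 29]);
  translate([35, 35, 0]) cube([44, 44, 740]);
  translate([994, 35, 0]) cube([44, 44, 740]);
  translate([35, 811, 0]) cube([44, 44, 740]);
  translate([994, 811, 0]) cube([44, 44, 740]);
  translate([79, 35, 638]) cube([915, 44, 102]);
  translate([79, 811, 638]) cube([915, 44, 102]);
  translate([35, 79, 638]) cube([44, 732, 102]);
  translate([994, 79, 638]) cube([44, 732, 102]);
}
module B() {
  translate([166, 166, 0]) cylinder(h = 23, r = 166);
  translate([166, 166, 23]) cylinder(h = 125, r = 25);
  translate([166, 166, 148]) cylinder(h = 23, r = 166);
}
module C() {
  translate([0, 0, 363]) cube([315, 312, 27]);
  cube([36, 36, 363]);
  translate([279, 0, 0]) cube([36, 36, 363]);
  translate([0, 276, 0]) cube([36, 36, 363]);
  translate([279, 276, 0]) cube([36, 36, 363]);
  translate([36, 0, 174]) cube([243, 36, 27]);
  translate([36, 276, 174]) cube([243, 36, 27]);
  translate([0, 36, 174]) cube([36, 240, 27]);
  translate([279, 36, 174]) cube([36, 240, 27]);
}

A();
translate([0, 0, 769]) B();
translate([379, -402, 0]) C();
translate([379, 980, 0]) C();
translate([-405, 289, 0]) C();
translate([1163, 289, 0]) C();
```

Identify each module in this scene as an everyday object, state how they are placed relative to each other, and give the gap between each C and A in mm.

Each stool's nearest face is 90 mm from the table's bounding box.

A is a table. B is a spool. C is a stool. The spool is on top of the table. Four stools sit around the table at the −y, +y, −x, +x sides. The gap between each stool and the table is 90 mm.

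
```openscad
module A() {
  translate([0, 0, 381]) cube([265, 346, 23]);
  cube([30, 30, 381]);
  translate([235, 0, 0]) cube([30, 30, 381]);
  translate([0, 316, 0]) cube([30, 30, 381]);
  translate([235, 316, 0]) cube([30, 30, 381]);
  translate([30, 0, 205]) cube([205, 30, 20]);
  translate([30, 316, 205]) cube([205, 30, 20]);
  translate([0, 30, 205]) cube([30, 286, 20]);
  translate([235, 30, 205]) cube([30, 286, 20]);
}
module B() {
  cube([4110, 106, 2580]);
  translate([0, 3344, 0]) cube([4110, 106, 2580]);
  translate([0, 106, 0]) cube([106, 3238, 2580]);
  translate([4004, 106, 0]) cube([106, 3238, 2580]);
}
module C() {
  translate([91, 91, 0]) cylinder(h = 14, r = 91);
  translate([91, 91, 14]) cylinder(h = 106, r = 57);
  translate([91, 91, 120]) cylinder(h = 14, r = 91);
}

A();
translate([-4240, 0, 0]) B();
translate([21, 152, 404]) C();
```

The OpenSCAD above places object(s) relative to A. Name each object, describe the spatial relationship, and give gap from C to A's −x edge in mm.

A is a stool. B is a house frame. C is a spool. The house frame is on the floor beside the stool on its −x side. The spool is on top of the stool. The gap from the spool to the stool's −x edge is 21 mm.

The spool's min-x is at 21; the stool's min-x is 0; gap = 21 mm.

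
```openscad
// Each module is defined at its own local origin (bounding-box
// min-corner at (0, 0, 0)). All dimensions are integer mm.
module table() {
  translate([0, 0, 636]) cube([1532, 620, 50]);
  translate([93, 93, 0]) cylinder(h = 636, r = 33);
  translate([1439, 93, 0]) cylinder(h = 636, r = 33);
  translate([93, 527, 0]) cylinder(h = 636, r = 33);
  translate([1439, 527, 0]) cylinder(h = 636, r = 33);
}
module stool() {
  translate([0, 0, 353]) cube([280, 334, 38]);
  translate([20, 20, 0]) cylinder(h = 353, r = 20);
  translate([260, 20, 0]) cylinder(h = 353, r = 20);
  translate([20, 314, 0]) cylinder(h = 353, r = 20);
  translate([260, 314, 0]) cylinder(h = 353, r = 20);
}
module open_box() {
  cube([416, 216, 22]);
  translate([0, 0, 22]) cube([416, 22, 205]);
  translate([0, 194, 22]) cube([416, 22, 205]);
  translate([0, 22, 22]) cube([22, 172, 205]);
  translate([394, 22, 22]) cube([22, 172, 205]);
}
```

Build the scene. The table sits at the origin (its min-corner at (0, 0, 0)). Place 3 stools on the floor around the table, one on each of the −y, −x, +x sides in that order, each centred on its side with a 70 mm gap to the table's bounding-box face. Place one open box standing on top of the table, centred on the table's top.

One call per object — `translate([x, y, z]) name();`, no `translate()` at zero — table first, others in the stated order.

table();
translate([626, -404, 0]) stool();
translate([-350, 143, 0]) stool();
translate([1602, 143, 0]) stool();
translate([558, 202, 686]) open_box();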